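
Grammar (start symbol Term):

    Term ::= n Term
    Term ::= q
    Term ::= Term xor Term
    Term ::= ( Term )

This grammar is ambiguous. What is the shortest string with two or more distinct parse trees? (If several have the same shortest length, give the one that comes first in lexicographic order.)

n q xor q

length 1: no string has ≥2 trees
length 2: no string has ≥2 trees
length 3: no string has ≥2 trees
length 4: n q xor q has 2 parse trees

Two derivations of n q xor q:
  Term ⇒ n Term ⇒ n Term xor Term ⇒ n q xor Term ⇒ n q xor q
  Term ⇒ Term xor Term ⇒ n Term xor Term ⇒ n q xor Term ⇒ n q xor q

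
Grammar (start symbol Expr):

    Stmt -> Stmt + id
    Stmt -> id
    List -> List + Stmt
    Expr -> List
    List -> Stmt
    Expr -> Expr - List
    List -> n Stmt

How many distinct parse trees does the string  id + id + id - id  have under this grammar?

4

Parse trees for id + id + id - id:
  [Expr [Expr [List [List [Stmt id]] + [Stmt [Stmt id] + id]]] - [List [Stmt id]]]
  [Expr [Expr [List [List [List [Stmt id]] + [Stmt id]] + [Stmt id]]] - [List [Stmt id]]]
  [Expr [Expr [List [List [Stmt [Stmt id] + id]] + [Stmt id]]] - [List [Stmt id]]]
  [Expr [Expr [List [Stmt [Stmt [Stmt id] + id] + id]]] - [List [Stmt id]]]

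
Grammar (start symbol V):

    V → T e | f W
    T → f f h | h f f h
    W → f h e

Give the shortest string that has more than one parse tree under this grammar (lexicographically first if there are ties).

length 4: f f h e has 2 parse trees

Two derivations of f f h e:
  V ⇒ T e ⇒ f f h e
  V ⇒ f W ⇒ f f h e

f f h e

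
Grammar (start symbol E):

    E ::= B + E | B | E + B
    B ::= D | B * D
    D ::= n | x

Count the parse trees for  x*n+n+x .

Parse trees for x*n+n+x:
  [E [B [B [D x]] * [D n]] + [E [B [D n]] + [E [B [D x]]]]]
  [E [B [B [D x]] * [D n]] + [E [E [B [D n]]] + [B [D x]]]]
  [E [E [B [B [D x]] * [D n]] + [E [B [D n]]]] + [B [D x]]]
  [E [E [E [B [B [D x]] * [D n]]] + [B [D n]]] + [B [D x]]]

4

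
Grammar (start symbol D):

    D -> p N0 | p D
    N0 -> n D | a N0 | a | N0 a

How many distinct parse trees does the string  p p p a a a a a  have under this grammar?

Parse trees for p p p a a a a a (showing first 6 of 16):
  [D p [D p [D p [N0 a [N0 a [N0 a [N0 a [N0 a]]]]]]]]
  [D p [D p [D p [N0 a [N0 a [N0 a [N0 [N0 a] a]]]]]]]
  [D p [D p [D p [N0 a [N0 a [N0 [N0 a [N0 a]] a]]]]]]
  [D p [D p [D p [N0 a [N0 a [N0 [N0 [N0 a] a] a]]]]]]
  [D p [D p [D p [N0 a [N0 [N0 a [N0 a [N0 a]]] a]]]]]
  [D p [D p [D p [N0 a [N0 [N0 a [N0 [N0 a] a]] a]]]]]

16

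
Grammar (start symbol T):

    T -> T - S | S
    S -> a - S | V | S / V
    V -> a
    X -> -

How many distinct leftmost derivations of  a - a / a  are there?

3

Parse trees for a - a / a:
  [T [T [S [V a]]] - [S [S [V a]] / [V a]]]
  [T [S a - [S [S [V a]] / [V a]]]]
  [T [S [S a - [S [V a]]] / [V a]]]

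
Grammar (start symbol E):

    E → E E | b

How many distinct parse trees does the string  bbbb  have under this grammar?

5

Parse trees for bbbb:
  [E [E b] [E [E b] [E [E b] [E b]]]]
  [E [E b] [E [E [E b] [E b]] [E b]]]
  [E [E [E b] [E b]] [E [E b] [E b]]]
  [E [E [E b] [E [E b] [E b]]] [E b]]
  [E [E [E [E b] [E b]] [E b]] [E b]]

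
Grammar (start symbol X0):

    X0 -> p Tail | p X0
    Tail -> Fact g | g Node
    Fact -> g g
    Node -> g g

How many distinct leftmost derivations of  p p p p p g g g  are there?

Parse trees for p p p p p g g g:
  [X0 p [X0 p [X0 p [X0 p [X0 p [Tail [Fact g g] g]]]]]]
  [X0 p [X0 p [X0 p [X0 p [X0 p [Tail g [Node g g]]]]]]]

2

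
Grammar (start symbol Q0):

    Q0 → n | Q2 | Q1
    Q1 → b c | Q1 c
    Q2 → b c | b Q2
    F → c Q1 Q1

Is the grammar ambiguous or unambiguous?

Ambiguous

Witness: b c

Derivation 1: Q0 ⇒ Q2 ⇒ b c
Derivation 2: Q0 ⇒ Q1 ⇒ b c

Two distinct leftmost derivations for the same string.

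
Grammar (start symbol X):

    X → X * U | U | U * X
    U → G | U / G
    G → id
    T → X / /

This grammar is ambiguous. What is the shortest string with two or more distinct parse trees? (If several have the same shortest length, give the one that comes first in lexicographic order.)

length 1: no string has ≥2 trees
length 3: id * id has 2 parse trees

Two derivations of id * id:
  X ⇒ X * U ⇒ U * U ⇒ G * U ⇒ id * U ⇒ id * G ⇒ id * id
  X ⇒ U * X ⇒ G * X ⇒ id * X ⇒ id * U ⇒ id * G ⇒ id * id

id * id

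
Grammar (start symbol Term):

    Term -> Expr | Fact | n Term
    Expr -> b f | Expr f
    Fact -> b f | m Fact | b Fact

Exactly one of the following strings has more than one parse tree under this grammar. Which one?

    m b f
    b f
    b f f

b f

m b f: 1 tree
b f: 2 trees
b f f: 1 tree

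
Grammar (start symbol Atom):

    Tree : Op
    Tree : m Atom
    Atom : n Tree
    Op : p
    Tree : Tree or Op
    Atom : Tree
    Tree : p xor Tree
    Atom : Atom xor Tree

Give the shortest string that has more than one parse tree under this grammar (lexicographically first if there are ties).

length 1: no string has ≥2 trees
length 2: no string has ≥2 trees
length 3: p xor p has 2 parse trees

Two derivations of p xor p:
  Atom ⇒ Tree ⇒ p xor Tree ⇒ p xor Op ⇒ p xor p
  Atom ⇒ Atom xor Tree ⇒ Tree xor Tree ⇒ Op xor Tree ⇒ p xor Tree ⇒ p xor Op ⇒ p xor p

p xor p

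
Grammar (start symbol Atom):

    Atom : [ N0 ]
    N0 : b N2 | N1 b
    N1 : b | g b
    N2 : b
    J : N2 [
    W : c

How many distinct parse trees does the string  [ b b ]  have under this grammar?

2

Parse trees for [ b b ]:
  [Atom [ [N0 b [N2 b]] ]]
  [Atom [ [N0 [N1 b] b] ]]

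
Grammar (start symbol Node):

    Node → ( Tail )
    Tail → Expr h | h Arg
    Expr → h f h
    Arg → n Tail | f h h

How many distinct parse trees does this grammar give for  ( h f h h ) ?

Parse trees for ( h f h h ):
  [Node ( [Tail [Expr h f h] h] )]
  [Node ( [Tail h [Arg f h h]] )]

2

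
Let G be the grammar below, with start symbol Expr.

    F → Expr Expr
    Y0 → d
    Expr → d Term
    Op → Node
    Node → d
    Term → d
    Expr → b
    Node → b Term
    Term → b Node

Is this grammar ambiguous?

Unambiguous

Only Expr, Term, Node are reachable from Expr; ignoring the rest: Restricted to the reachable nonterminals, every rule has the form A → t or A → t B, and no two rules for the same A share a first terminal. The grammar encodes a DFA — one run per string.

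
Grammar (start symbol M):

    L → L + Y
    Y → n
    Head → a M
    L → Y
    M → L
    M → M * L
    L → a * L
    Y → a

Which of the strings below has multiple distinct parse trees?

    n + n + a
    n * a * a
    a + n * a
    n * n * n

n * a * a

n + n + a: 1 tree
n * a * a: 2 trees
a + n * a: 1 tree
n * n * n: 1 tree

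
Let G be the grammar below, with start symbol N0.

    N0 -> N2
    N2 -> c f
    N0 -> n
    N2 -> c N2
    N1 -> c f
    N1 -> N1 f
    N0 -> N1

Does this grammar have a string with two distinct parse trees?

Witness: c f

Derivation 1: N0 ⇒ N2 ⇒ c f
Derivation 2: N0 ⇒ N1 ⇒ c f

Two distinct leftmost derivations for the same string.

Ambiguous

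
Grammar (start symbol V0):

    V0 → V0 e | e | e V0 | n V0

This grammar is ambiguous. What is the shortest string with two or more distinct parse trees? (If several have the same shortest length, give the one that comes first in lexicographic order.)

length 1: no string has ≥2 trees
length 2: e e has 2 parse trees

Two derivations of e e:
  V0 ⇒ V0 e ⇒ e e
  V0 ⇒ e V0 ⇒ e e

e e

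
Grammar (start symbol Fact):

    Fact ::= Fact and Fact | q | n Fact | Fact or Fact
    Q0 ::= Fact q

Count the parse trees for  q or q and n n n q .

Parse trees for q or q and n n n q:
  [Fact [Fact [Fact q] or [Fact q]] and [Fact n [Fact n [Fact n [Fact q]]]]]
  [Fact [Fact q] or [Fact [Fact q] and [Fact n [Fact n [Fact n [Fact q]]]]]]

2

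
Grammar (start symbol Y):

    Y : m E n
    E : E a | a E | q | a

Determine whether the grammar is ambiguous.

Witness: m a a n

Derivation 1: Y ⇒ m E n ⇒ m E a n ⇒ m a a n
Derivation 2: Y ⇒ m E n ⇒ m a E n ⇒ m a a n

Two distinct leftmost derivations for the same string.

Ambiguous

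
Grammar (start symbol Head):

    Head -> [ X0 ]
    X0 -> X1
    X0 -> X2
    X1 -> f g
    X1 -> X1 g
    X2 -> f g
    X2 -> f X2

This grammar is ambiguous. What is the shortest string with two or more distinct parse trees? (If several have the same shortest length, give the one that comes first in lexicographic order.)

[ f g ]

length 4: [ f g ] has 2 parse trees

Two derivations of [ f g ]:
  Head ⇒ [ X0 ] ⇒ [ X1 ] ⇒ [ f g ]
  Head ⇒ [ X0 ] ⇒ [ X2 ] ⇒ [ f g ]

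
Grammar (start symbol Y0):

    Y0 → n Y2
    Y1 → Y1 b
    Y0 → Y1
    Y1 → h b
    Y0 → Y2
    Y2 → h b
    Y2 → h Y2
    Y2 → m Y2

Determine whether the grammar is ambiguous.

Witness: h b

Derivation 1: Y0 ⇒ Y1 ⇒ h b
Derivation 2: Y0 ⇒ Y2 ⇒ h b

Two distinct leftmost derivations for the same string.

Ambiguous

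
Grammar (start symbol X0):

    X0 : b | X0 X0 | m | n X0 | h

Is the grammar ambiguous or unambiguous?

Witness: b b b

Derivation 1: X0 ⇒ X0 X0 ⇒ b X0 ⇒ b X0 X0 ⇒ b b X0 ⇒ b b b
Derivation 2: X0 ⇒ X0 X0 ⇒ X0 X0 X0 ⇒ b X0 X0 ⇒ b b X0 ⇒ b b b

Two distinct leftmost derivations for the same string.

Ambiguous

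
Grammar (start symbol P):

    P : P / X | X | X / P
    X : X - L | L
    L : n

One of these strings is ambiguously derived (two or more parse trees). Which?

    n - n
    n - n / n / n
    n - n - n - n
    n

n - n: 1 tree
n - n / n / n: 4 trees
n - n - n - n: 1 tree
n: 1 tree

n - n / n / n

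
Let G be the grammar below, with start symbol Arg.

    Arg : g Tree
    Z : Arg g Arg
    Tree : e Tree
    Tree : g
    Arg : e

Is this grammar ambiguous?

Unambiguous

(Z is unreachable from Arg, so its rules don't affect L(Arg).) Each reachable nonterminal has at most one production per leading terminal, and all productions are right-linear; the derivation is determined token-by-token.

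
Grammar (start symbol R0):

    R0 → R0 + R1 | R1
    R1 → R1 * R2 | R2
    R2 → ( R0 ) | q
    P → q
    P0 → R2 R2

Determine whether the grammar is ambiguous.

Unambiguous

(P, P0 are unreachable from R0, so their rules don't affect L(R0).) This is a standard precedence ladder (R0 over R1 over R2), with each level left-recursive on its own operator ('+' at R0, '*' at R1). That structure is LR(1), hence unambiguous.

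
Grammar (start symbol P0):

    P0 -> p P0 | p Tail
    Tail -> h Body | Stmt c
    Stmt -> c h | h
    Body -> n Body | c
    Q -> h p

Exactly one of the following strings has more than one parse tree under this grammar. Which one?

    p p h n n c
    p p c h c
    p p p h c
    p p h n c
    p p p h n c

p p p h c

p p h n n c: 1 tree
p p c h c: 1 tree
p p p h c: 2 trees
p p h n c: 1 tree
p p p h n c: 1 tree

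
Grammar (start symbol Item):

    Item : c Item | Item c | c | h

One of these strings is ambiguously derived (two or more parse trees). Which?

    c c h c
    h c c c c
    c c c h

c c h c

c c h c: 3 trees
h c c c c: 1 tree
c c c h: 1 tree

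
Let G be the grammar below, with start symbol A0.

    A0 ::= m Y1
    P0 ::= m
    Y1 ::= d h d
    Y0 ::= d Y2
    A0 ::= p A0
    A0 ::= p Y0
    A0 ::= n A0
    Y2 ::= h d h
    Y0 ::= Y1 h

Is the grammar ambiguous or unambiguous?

Witness: p d h d h

Derivation 1: A0 ⇒ p Y0 ⇒ p d Y2 ⇒ p d h d h
Derivation 2: A0 ⇒ p Y0 ⇒ p Y1 h ⇒ p d h d h

Two distinct leftmost derivations for the same string.

Ambiguous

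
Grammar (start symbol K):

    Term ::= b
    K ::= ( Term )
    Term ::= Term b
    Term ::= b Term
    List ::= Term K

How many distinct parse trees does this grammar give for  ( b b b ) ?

Parse trees for ( b b b ):
  [K ( [Term [Term [Term b] b] b] )]
  [K ( [Term [Term b [Term b]] b] )]
  [K ( [Term b [Term [Term b] b]] )]
  [K ( [Term b [Term b [Term b]]] )]

4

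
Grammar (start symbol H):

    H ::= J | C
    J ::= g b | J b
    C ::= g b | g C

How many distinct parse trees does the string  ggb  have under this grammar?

1

Parse trees for ggb:
  [H [C g [C g b]]]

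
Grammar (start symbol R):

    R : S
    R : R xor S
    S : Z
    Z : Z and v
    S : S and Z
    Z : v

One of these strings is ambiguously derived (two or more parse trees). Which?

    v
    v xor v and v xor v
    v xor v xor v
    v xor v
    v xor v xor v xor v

v xor v and v xor v

v: 1 tree
v xor v and v xor v: 2 trees
v xor v xor v: 1 tree
v xor v: 1 tree
v xor v xor v xor v: 1 tree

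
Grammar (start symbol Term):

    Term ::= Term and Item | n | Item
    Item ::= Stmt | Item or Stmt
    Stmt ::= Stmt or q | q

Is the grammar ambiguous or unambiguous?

Ambiguous

Witness: q or q

Derivation 1: Term ⇒ Item ⇒ Stmt ⇒ Stmt or q ⇒ q or q
Derivation 2: Term ⇒ Item ⇒ Item or Stmt ⇒ Stmt or Stmt ⇒ q or Stmt ⇒ q or q

Two distinct leftmost derivations for the same string.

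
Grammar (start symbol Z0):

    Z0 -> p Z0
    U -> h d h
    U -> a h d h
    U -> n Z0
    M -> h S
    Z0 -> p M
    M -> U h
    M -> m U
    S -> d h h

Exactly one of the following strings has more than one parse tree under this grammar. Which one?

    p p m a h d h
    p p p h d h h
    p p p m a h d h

p p p h d h h

p p m a h d h: 1 tree
p p p h d h h: 2 trees
p p p m a h d h: 1 tree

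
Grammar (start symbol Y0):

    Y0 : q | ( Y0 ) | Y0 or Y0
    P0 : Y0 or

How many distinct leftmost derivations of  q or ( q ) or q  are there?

2

Parse trees for q or ( q ) or q:
  [Y0 [Y0 q] or [Y0 [Y0 ( [Y0 q] )] or [Y0 q]]]
  [Y0 [Y0 [Y0 q] or [Y0 ( [Y0 q] )]] or [Y0 q]]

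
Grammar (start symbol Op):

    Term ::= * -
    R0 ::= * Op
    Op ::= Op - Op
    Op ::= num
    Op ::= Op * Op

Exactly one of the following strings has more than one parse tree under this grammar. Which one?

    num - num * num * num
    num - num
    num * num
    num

num - num * num * num

num - num * num * num: 5 trees
num - num: 1 tree
num * num: 1 tree
num: 1 tree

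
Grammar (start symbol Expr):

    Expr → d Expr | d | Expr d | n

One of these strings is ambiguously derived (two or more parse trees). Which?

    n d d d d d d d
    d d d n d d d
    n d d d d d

n d d d d d d d: 1 tree
d d d n d d d: 20 trees
n d d d d d: 1 tree

d d d n d d d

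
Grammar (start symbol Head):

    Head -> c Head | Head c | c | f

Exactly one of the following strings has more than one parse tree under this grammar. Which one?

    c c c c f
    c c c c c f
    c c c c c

c c c c f: 1 tree
c c c c c f: 1 tree
c c c c c: 16 trees

c c c c c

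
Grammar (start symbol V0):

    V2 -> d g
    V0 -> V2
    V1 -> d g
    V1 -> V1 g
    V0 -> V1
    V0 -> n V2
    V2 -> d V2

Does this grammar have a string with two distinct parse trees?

Witness: d g

Derivation 1: V0 ⇒ V2 ⇒ d g
Derivation 2: V0 ⇒ V1 ⇒ d g

Two distinct leftmost derivations for the same string.

Ambiguous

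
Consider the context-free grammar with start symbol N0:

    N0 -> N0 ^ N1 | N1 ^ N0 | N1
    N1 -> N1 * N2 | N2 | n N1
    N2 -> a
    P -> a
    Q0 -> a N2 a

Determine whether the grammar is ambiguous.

Witness: a ^ a

Derivation 1: N0 ⇒ N0 ^ N1 ⇒ N1 ^ N1 ⇒ N2 ^ N1 ⇒ a ^ N1 ⇒ a ^ N2 ⇒ a ^ a
Derivation 2: N0 ⇒ N1 ^ N0 ⇒ N2 ^ N0 ⇒ a ^ N0 ⇒ a ^ N1 ⇒ a ^ N2 ⇒ a ^ a

Two distinct leftmost derivations for the same string.

Ambiguous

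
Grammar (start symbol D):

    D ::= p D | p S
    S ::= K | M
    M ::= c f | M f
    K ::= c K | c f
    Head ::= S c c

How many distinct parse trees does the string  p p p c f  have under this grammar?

Parse trees for p p p c f:
  [D p [D p [D p [S [K c f]]]]]
  [D p [D p [D p [S [M c f]]]]]

2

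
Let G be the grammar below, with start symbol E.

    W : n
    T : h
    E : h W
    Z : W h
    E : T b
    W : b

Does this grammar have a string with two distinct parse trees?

Witness: h b

Derivation 1: E ⇒ h W ⇒ h b
Derivation 2: E ⇒ T b ⇒ h b

Two distinct leftmost derivations for the same string.

Ambiguous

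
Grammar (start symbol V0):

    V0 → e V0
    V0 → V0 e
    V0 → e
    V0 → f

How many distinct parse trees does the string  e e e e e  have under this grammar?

Parse trees for e e e e e (showing first 6 of 16):
  [V0 e [V0 e [V0 e [V0 e [V0 e]]]]]
  [V0 e [V0 e [V0 e [V0 [V0 e] e]]]]
  [V0 e [V0 e [V0 [V0 e [V0 e]] e]]]
  [V0 e [V0 e [V0 [V0 [V0 e] e] e]]]
  [V0 e [V0 [V0 e [V0 e [V0 e]]] e]]
  [V0 e [V0 [V0 e [V0 [V0 e] e]] e]]

16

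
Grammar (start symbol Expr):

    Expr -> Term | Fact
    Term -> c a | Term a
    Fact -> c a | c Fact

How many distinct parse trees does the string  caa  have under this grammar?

1

Parse trees for caa:
  [Expr [Term [Term c a] a]]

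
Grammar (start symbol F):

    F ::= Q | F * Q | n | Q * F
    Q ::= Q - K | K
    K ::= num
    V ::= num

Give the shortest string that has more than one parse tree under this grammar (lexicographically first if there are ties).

length 1: no string has ≥2 trees
length 3: num * num has 2 parse trees

Two derivations of num * num:
  F ⇒ F * Q ⇒ Q * Q ⇒ K * Q ⇒ num * Q ⇒ num * K ⇒ num * num
  F ⇒ Q * F ⇒ K * F ⇒ num * F ⇒ num * Q ⇒ num * K ⇒ num * num

num * num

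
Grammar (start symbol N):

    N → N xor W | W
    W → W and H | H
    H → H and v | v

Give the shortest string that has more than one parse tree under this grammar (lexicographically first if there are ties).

length 1: no string has ≥2 trees
length 3: v and v has 2 parse trees

Two derivations of v and v:
  N ⇒ W ⇒ W and H ⇒ H and H ⇒ v and H ⇒ v and v
  N ⇒ W ⇒ H ⇒ H and v ⇒ v and v

v and v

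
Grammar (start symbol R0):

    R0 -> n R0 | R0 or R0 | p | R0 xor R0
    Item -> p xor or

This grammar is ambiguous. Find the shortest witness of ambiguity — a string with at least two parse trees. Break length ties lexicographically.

n p or p

length 1: no string has ≥2 trees
length 2: no string has ≥2 trees
length 3: no string has ≥2 trees
length 4: n p or p has 2 parse trees

Two derivations of n p or p:
  R0 ⇒ n R0 ⇒ n R0 or R0 ⇒ n p or R0 ⇒ n p or p
  R0 ⇒ R0 or R0 ⇒ n R0 or R0 ⇒ n p or R0 ⇒ n p or p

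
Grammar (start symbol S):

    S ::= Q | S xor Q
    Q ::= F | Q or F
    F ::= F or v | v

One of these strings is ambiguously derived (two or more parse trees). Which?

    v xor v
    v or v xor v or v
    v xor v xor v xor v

v xor v: 1 tree
v or v xor v or v: 4 trees
v xor v xor v xor v: 1 tree

v or v xor v or v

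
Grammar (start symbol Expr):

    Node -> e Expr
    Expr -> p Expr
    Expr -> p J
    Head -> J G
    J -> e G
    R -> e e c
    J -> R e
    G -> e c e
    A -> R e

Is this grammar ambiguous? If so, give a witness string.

Ambiguous

Witness: p e e c e

Derivation 1: Expr ⇒ p J ⇒ p e G ⇒ p e e c e
Derivation 2: Expr ⇒ p J ⇒ p R e ⇒ p e e c e

Two distinct leftmost derivations for the same string.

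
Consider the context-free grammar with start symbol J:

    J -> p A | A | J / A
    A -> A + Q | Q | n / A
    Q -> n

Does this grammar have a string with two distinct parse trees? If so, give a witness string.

Ambiguous

Witness: n / n

Derivation 1: J ⇒ A ⇒ n / A ⇒ n / Q ⇒ n / n
Derivation 2: J ⇒ J / A ⇒ A / A ⇒ Q / A ⇒ n / A ⇒ n / Q ⇒ n / n

Two distinct leftmost derivations for the same string.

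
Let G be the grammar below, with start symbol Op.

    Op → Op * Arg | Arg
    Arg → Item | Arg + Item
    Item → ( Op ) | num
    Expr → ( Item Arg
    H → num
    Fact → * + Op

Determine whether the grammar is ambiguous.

Unambiguous

Only Op, Arg, Item are reachable from Op; ignoring the rest: The grammar is stratified — Op handles '*' (left-recursive), Arg handles '+', Item atoms. Each operator has a fixed associativity and precedence level, so every string has one parse.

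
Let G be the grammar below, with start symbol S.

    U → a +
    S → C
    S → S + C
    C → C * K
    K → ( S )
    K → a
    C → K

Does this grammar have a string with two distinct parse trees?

(U is unreachable from S, so its rules don't affect L(S).) S → S + C | C  ;  C → C * K | K  — a left-associative chain with K at the bottom. Each string factors uniquely by precedence.

Unambiguous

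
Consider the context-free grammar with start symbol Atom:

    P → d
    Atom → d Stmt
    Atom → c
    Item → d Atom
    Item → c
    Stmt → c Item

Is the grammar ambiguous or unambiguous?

Unambiguous

Only Atom, Stmt, Item are reachable from Atom; ignoring the rest: Restricted to the reachable nonterminals, every rule has the form A → t or A → t B, and no two rules for the same A share a first terminal. The grammar encodes a DFA — one run per string.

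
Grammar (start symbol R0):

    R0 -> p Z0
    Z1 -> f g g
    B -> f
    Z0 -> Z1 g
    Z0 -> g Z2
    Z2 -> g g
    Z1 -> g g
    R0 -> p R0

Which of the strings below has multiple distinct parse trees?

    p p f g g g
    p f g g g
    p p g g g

p p g g g

p p f g g g: 1 tree
p f g g g: 1 tree
p p g g g: 2 trees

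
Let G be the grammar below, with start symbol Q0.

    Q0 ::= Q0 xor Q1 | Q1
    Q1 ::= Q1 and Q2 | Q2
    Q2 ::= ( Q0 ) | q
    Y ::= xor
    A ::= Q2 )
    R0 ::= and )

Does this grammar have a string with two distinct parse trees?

Only Q0, Q1, Q2 are reachable from Q0; ignoring the rest: Q0 → Q0 xor Q1 | Q1  ;  Q1 → Q1 and Q2 | Q2  — a left-associative chain with Q2 at the bottom. Each string factors uniquely by precedence.

Unambiguous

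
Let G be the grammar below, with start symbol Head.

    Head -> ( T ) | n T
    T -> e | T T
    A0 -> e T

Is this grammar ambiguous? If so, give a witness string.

Ambiguous

Witness: n e e e

Derivation 1: Head ⇒ n T ⇒ n T T ⇒ n e T ⇒ n e T T ⇒ n e e T ⇒ n e e e
Derivation 2: Head ⇒ n T ⇒ n T T ⇒ n T T T ⇒ n e T T ⇒ n e e T ⇒ n e e e

Two distinct leftmost derivations for the same string.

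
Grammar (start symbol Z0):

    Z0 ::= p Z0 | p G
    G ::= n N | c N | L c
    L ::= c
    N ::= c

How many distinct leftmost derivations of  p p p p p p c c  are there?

Parse trees for p p p p p p c c:
  [Z0 p [Z0 p [Z0 p [Z0 p [Z0 p [Z0 p [G c [N c]]]]]]]]
  [Z0 p [Z0 p [Z0 p [Z0 p [Z0 p [Z0 p [G [L c] c]]]]]]]

2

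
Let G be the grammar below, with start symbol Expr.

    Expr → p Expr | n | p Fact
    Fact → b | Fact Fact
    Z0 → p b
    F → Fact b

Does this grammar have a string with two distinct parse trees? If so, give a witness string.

Ambiguous

Witness: p b b b

Derivation 1: Expr ⇒ p Fact ⇒ p Fact Fact ⇒ p b Fact ⇒ p b Fact Fact ⇒ p b b Fact ⇒ p b b b
Derivation 2: Expr ⇒ p Fact ⇒ p Fact Fact ⇒ p Fact Fact Fact ⇒ p b Fact Fact ⇒ p b b Fact ⇒ p b b b

Two distinct leftmost derivations for the same string.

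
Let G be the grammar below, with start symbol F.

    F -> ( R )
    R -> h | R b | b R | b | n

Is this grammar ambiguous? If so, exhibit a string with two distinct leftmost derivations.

Witness: ( b b )

Derivation 1: F ⇒ ( R ) ⇒ ( R b ) ⇒ ( b b )
Derivation 2: F ⇒ ( R ) ⇒ ( b R ) ⇒ ( b b )

Two distinct leftmost derivations for the same string.

Ambiguous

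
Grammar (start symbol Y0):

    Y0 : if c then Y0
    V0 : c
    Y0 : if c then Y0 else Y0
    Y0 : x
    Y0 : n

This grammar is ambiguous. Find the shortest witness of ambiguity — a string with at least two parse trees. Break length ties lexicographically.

if c then if c then n else n

length 1: no string has ≥2 trees
length 4: no string has ≥2 trees
length 6: no string has ≥2 trees
length 7: no string has ≥2 trees
length 9: if c then if c then n else n has 2 parse trees

Two derivations of if c then if c then n else n:
  Y0 ⇒ if c then Y0 ⇒ if c then if c then Y0 else Y0 ⇒ if c then if c then n else Y0 ⇒ if c then if c then n else n
  Y0 ⇒ if c then Y0 else Y0 ⇒ if c then if c then Y0 else Y0 ⇒ if c then if c then n else Y0 ⇒ if c then if c then n else n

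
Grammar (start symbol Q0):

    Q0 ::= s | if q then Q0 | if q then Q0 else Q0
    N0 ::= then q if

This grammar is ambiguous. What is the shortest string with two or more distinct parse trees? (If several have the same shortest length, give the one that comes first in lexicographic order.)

length 1: no string has ≥2 trees
length 4: no string has ≥2 trees
length 6: no string has ≥2 trees
length 7: no string has ≥2 trees
length 9: if q then if q then s else s has 2 parse trees

Two derivations of if q then if q then s else s:
  Q0 ⇒ if q then Q0 ⇒ if q then if q then Q0 else Q0 ⇒ if q then if q then s else Q0 ⇒ if q then if q then s else s
  Q0 ⇒ if q then Q0 else Q0 ⇒ if q then if q then Q0 else Q0 ⇒ if q then if q then s else Q0 ⇒ if q then if q then s else s

if q then if q then s else s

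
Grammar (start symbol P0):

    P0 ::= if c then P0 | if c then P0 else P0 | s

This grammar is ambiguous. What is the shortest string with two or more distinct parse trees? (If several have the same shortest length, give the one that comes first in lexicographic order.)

length 1: no string has ≥2 trees
length 4: no string has ≥2 trees
length 6: no string has ≥2 trees
length 7: no string has ≥2 trees
length 9: if c then if c then s else s has 2 parse trees

Two derivations of if c then if c then s else s:
  P0 ⇒ if c then P0 ⇒ if c then if c then P0 else P0 ⇒ if c then if c then s else P0 ⇒ if c then if c then s else s
  P0 ⇒ if c then P0 else P0 ⇒ if c then if c then P0 else P0 ⇒ if c then if c then s else P0 ⇒ if c then if c then s else s

if c then if c then s else s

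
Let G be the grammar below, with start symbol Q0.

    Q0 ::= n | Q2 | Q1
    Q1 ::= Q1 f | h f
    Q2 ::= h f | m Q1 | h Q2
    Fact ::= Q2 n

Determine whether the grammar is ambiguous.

Ambiguous

Witness: h f

Derivation 1: Q0 ⇒ Q2 ⇒ h f
Derivation 2: Q0 ⇒ Q1 ⇒ h f

Two distinct leftmost derivations for the same string.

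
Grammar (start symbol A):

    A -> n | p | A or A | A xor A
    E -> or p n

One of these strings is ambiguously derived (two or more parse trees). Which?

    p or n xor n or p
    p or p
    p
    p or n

p or n xor n or p: 5 trees
p or p: 1 tree
p: 1 tree
p or n: 1 tree

p or n xor n or p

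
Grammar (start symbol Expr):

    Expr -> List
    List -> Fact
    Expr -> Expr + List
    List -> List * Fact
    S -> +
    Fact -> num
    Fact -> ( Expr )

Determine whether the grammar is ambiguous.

Unambiguous

Only Expr, List, Fact are reachable from Expr; ignoring the rest: The grammar is stratified — Expr handles '+' (left-recursive), List handles '*', Fact atoms. Each operator has a fixed associativity and precedence level, so every string has one parse.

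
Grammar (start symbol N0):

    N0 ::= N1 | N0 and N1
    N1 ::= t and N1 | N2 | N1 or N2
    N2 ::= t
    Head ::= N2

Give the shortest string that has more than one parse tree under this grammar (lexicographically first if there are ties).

length 1: no string has ≥2 trees
length 3: t and t has 2 parse trees

Two derivations of t and t:
  N0 ⇒ N1 ⇒ t and N1 ⇒ t and N2 ⇒ t and t
  N0 ⇒ N0 and N1 ⇒ N1 and N1 ⇒ N2 and N1 ⇒ t and N1 ⇒ t and N2 ⇒ t and t

t and t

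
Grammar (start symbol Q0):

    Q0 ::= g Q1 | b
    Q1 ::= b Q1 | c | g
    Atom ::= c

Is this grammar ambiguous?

(Atom is unreachable from Q0, so its rules don't affect L(Q0).) The reachable rules are right-linear with at most one rule per (nonterminal, next-terminal) pair. Each input token forces the next rule, so parsing is deterministic.

Unambiguous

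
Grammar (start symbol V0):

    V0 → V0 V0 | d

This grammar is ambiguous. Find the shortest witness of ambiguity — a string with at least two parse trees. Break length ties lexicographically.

d d d

length 1: no string has ≥2 trees
length 2: no string has ≥2 trees
length 3: d d d has 2 parse trees

Two derivations of d d d:
  V0 ⇒ V0 V0 ⇒ V0 V0 V0 ⇒ d V0 V0 ⇒ d d V0 ⇒ d d d
  V0 ⇒ V0 V0 ⇒ d V0 ⇒ d V0 V0 ⇒ d d V0 ⇒ d d d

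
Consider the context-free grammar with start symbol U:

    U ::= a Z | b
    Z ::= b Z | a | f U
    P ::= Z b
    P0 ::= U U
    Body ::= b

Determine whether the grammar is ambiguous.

Unambiguous

Only U, Z are reachable from U; ignoring the rest: Each reachable nonterminal has at most one production per leading terminal, and all productions are right-linear; the derivation is determined token-by-token.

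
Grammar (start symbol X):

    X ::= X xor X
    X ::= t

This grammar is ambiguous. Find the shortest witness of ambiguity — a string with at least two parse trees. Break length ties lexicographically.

length 1: no string has ≥2 trees
length 3: no string has ≥2 trees
length 5: t xor t xor t has 2 parse trees

Two derivations of t xor t xor t:
  X ⇒ X xor X ⇒ X xor X xor X ⇒ t xor X xor X ⇒ t xor t xor X ⇒ t xor t xor t
  X ⇒ X xor X ⇒ t xor X ⇒ t xor X xor X ⇒ t xor t xor X ⇒ t xor t xor t

t xor t xor t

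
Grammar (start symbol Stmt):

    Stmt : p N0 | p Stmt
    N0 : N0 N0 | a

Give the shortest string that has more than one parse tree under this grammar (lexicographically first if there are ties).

length 2: no string has ≥2 trees
length 3: no string has ≥2 trees
length 4: p a a a has 2 parse trees

Two derivations of p a a a:
  Stmt ⇒ p N0 ⇒ p N0 N0 ⇒ p N0 N0 N0 ⇒ p a N0 N0 ⇒ p a a N0 ⇒ p a a a
  Stmt ⇒ p N0 ⇒ p N0 N0 ⇒ p a N0 ⇒ p a N0 N0 ⇒ p a a N0 ⇒ p a a a

p a a a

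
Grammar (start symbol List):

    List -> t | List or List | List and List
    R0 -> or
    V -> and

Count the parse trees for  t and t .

Parse trees for t and t:
  [List [List t] and [List t]]

1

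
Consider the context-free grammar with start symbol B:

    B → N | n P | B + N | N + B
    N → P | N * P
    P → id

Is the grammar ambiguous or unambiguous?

Witness: id + id

Derivation 1: B ⇒ B + N ⇒ N + N ⇒ P + N ⇒ id + N ⇒ id + P ⇒ id + id
Derivation 2: B ⇒ N + B ⇒ P + B ⇒ id + B ⇒ id + N ⇒ id + P ⇒ id + id

Two distinct leftmost derivations for the same string.

Ambiguous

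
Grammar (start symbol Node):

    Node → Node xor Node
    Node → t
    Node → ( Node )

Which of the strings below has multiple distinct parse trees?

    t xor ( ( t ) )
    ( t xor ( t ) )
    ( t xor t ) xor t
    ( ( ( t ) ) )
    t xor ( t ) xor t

t xor ( t ) xor t

t xor ( ( t ) ): 1 tree
( t xor ( t ) ): 1 tree
( t xor t ) xor t: 1 tree
( ( ( t ) ) ): 1 tree
t xor ( t ) xor t: 2 trees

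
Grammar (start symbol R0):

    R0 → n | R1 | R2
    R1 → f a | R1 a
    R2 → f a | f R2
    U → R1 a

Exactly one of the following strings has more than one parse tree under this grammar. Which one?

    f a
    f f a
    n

f a: 2 trees
f f a: 1 tree
n: 1 tree

f a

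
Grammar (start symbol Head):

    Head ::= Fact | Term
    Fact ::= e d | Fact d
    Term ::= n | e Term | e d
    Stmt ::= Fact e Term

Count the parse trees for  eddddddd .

1

Parse trees for eddddddd:
  [Head [Fact [Fact [Fact [Fact [Fact [Fact [Fact e d] d] d] d] d] d] d]]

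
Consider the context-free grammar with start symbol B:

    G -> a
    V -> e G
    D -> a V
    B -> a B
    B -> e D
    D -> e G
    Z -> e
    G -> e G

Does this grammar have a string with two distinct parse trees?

Unambiguous

Only B, D, V, G are reachable from B; ignoring the rest: The reachable rules are right-linear with at most one rule per (nonterminal, next-terminal) pair. Each input token forces the next rule, so parsing is deterministic.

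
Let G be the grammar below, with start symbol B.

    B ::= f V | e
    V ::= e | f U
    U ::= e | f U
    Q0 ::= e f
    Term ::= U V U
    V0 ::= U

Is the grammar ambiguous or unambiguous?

Unambiguous

Only B, V, U are reachable from B; ignoring the rest: The reachable rules are right-linear with at most one rule per (nonterminal, next-terminal) pair. Each input token forces the next rule, so parsing is deterministic.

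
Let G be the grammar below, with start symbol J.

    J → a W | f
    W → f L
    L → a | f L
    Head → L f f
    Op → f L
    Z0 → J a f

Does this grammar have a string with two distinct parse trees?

(Head, Op, Z0 are unreachable from J, so their rules don't affect L(J).) Each reachable nonterminal has at most one production per leading terminal, and all productions are right-linear; the derivation is determined token-by-token.

Unambiguous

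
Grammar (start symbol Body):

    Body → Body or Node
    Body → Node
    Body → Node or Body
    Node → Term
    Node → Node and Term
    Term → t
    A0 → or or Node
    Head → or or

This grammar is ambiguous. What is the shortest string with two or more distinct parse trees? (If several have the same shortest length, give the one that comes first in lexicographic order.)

length 1: no string has ≥2 trees
length 3: t or t has 2 parse trees

Two derivations of t or t:
  Body ⇒ Body or Node ⇒ Node or Node ⇒ Term or Node ⇒ t or Node ⇒ t or Term ⇒ t or t
  Body ⇒ Node or Body ⇒ Term or Body ⇒ t or Body ⇒ t or Node ⇒ t or Term ⇒ t or t

t or t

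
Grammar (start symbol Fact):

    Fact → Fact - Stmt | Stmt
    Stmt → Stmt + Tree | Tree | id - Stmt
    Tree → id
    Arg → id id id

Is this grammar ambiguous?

Witness: id - id

Derivation 1: Fact ⇒ Fact - Stmt ⇒ Stmt - Stmt ⇒ Tree - Stmt ⇒ id - Stmt ⇒ id - Tree ⇒ id - id
Derivation 2: Fact ⇒ Stmt ⇒ id - Stmt ⇒ id - Tree ⇒ id - id

Two distinct leftmost derivations for the same string.

Ambiguous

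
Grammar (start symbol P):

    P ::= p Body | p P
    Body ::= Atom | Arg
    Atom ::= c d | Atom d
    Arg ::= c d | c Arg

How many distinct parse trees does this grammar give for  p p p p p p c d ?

2

Parse trees for p p p p p p c d:
  [P p [P p [P p [P p [P p [P p [Body [Atom c d]]]]]]]]
  [P p [P p [P p [P p [P p [P p [Body [Arg c d]]]]]]]]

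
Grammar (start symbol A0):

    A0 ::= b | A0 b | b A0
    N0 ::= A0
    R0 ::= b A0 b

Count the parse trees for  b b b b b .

16

Parse trees for b b b b b (showing first 6 of 16):
  [A0 [A0 [A0 [A0 [A0 b] b] b] b] b]
  [A0 [A0 [A0 [A0 b [A0 b]] b] b] b]
  [A0 [A0 [A0 b [A0 [A0 b] b]] b] b]
  [A0 [A0 [A0 b [A0 b [A0 b]]] b] b]
  [A0 [A0 b [A0 [A0 [A0 b] b] b]] b]
  [A0 [A0 b [A0 [A0 b [A0 b]] b]] b]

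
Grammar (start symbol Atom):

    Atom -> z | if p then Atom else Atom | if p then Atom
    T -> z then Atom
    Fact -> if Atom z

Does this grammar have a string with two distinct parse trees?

Witness: if p then if p then z else z

Derivation 1: Atom ⇒ if p then Atom else Atom ⇒ if p then if p then Atom else Atom ⇒ if p then if p then z else Atom ⇒ if p then if p then z else z
Derivation 2: Atom ⇒ if p then Atom ⇒ if p then if p then Atom else Atom ⇒ if p then if p then z else Atom ⇒ if p then if p then z else z

Two distinct leftmost derivations for the same string.

Ambiguous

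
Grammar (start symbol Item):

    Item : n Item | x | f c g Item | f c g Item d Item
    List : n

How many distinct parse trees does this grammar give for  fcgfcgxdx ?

Parse trees for fcgfcgxdx:
  [Item f c g [Item f c g [Item x] d [Item x]]]
  [Item f c g [Item f c g [Item x]] d [Item x]]

2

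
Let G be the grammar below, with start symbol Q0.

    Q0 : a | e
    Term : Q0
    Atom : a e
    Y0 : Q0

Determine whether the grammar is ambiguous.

(Term, Atom, Y0 are unreachable from Q0, so their rules don't affect L(Q0).) Each reachable nonterminal has at most one production per leading terminal, and all productions are right-linear; the derivation is determined token-by-token.

Unambiguous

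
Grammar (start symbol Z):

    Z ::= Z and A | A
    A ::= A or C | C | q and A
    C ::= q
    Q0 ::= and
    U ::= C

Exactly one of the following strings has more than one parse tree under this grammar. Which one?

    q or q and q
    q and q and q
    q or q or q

q or q and q: 1 tree
q and q and q: 4 trees
q or q or q: 1 tree

q and q and q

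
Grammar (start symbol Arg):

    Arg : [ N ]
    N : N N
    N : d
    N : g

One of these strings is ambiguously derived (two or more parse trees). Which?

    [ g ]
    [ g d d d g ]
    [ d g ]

[ g d d d g ]

[ g ]: 1 tree
[ g d d d g ]: 14 trees
[ d g ]: 1 tree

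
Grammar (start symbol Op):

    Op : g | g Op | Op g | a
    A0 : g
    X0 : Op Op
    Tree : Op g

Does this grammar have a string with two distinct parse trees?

Witness: g g

Derivation 1: Op ⇒ g Op ⇒ g g
Derivation 2: Op ⇒ Op g ⇒ g g

Two distinct leftmost derivations for the same string.

Ambiguous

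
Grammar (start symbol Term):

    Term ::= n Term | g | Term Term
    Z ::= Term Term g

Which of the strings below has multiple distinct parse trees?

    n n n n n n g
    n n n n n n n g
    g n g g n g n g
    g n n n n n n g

n n n n n n g: 1 tree
n n n n n n n g: 1 tree
g n g g n g n g: 37 trees
g n n n n n n g: 1 tree

g n g g n g n g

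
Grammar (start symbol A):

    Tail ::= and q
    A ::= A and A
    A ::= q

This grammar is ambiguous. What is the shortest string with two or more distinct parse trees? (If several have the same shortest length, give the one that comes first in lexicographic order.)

q and q and q

length 1: no string has ≥2 trees
length 3: no string has ≥2 trees
length 5: q and q and q has 2 parse trees

Two derivations of q and q and q:
  A ⇒ A and A ⇒ A and A and A ⇒ q and A and A ⇒ q and q and A ⇒ q and q and q
  A ⇒ A and A ⇒ q and A ⇒ q and A and A ⇒ q and q and A ⇒ q and q and q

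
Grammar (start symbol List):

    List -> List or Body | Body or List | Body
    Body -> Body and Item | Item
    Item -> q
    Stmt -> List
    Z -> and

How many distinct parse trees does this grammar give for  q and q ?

1

Parse trees for q and q:
  [List [Body [Body [Item q]] and [Item q]]]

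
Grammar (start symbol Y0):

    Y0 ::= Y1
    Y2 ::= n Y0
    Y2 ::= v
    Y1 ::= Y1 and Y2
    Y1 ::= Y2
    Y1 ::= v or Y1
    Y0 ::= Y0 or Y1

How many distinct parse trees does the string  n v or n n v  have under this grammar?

Parse trees for n v or n n v:
  [Y0 [Y1 [Y2 n [Y0 [Y1 v or [Y1 [Y2 n [Y0 [Y1 [Y2 n [Y0 [Y1 [Y2 v]]]]]]]]]]]]]
  [Y0 [Y1 [Y2 n [Y0 [Y0 [Y1 [Y2 v]]] or [Y1 [Y2 n [Y0 [Y1 [Y2 n [Y0 [Y1 [Y2 v]]]]]]]]]]]]
  [Y0 [Y0 [Y1 [Y2 n [Y0 [Y1 [Y2 v]]]]]] or [Y1 [Y2 n [Y0 [Y1 [Y2 n [Y0 [Y1 [Y2 v]]]]]]]]]

3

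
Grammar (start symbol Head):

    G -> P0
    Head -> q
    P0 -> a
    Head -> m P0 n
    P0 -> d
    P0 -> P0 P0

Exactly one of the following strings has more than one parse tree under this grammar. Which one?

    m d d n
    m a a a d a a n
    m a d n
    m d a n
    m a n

m a a a d a a n

m d d n: 1 tree
m a a a d a a n: 42 trees
m a d n: 1 tree
m d a n: 1 tree
m a n: 1 tree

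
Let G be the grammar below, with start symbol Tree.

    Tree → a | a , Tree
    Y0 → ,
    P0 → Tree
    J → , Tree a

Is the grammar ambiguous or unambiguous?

Only Tree is reachable from Tree; ignoring the rest: Right-recursive list with a separator: after each atom, whether the separator follows determines the rule. One parse per string.

Unambiguous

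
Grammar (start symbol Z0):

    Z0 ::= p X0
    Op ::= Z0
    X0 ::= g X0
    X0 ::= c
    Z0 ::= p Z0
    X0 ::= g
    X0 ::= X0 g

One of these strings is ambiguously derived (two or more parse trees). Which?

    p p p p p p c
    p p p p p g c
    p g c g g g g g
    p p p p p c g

p g c g g g g g

p p p p p p c: 1 tree
p p p p p g c: 1 tree
p g c g g g g g: 6 trees
p p p p p c g: 1 tree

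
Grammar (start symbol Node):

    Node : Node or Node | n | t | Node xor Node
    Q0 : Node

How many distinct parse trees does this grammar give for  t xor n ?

Parse trees for t xor n:
  [Node [Node t] xor [Node n]]

1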